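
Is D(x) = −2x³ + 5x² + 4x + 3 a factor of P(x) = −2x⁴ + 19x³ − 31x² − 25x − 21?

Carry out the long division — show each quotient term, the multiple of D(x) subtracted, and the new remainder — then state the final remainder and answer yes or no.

R(x) = 0, so D(x) is a factor of P(x). yes

Step 1: lead(−2x⁴ + 19x³ − 31x² − 25x − 21) ÷ lead(D) = −2x⁴ ÷ −2x³ = x. Subtract (x)·D = −2x⁴ + 5x³ + 4x² + 3x. Remainder: 14x³ − 35x² − 28x − 21.
Step 2: lead(14x³ − 35x² − 28x − 21) ÷ lead(D) = 14x³ ÷ −2x³ = −7. Subtract (−7)·D = 14x³ − 35x² − 28x − 21. Remainder: 0.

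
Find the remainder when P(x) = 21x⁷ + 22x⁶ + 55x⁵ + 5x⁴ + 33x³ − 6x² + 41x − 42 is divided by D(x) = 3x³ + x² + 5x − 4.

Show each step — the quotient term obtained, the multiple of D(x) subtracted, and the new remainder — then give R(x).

Step 1: lead(21x⁷ + 22x⁶ + 55x⁵ + 5x⁴ + 33x³ − 6x² + 41x − 42) ÷ lead(D) = 21x⁷ ÷ 3x³ = 7x⁴. Subtract (7x⁴)·D = 21x⁷ + 7x⁶ + 35x⁵ − 28x⁴. Remainder: 15x⁶ + 20x⁵ + 33x⁴ + 33x³ − 6x² + 41x − 42.
Step 2: lead(15x⁶ + 20x⁵ + 33x⁴ + 33x³ − 6x² + 41x − 42) ÷ lead(D) = 15x⁶ ÷ 3x³ = 5x³. Subtract (5x³)·D = 15x⁶ + 5x⁵ + 25x⁴ − 20x³. Remainder: 15x⁵ + 8x⁴ + 53x³ − 6x² + 41x − 42.
Step 3: lead(15x⁵ + 8x⁴ + 53x³ − 6x² + 41x − 42) ÷ lead(D) = 15x⁵ ÷ 3x³ = 5x². Subtract (5x²)·D = 15x⁵ + 5x⁴ + 25x³ − 20x². Remainder: 3x⁴ + 28x³ + 14x² + 41x − 42.
Step 4: lead(3x⁴ + 28x³ + 14x² + 41x − 42) ÷ lead(D) = 3x⁴ ÷ 3x³ = x. Subtract (x)·D = 3x⁴ + x³ + 5x² − 4x. Remainder: 27x³ + 9x² + 45x − 42.
Step 5: lead(27x³ + 9x² + 45x − 42) ÷ lead(D) = 27x³ ÷ 3x³ = 9. Subtract (9)·D = 27x³ + 9x² + 45x − 36. Remainder: −6.

R(x) = −6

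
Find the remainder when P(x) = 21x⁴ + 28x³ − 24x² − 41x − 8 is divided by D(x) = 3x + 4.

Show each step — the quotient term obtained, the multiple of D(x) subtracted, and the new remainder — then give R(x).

Step 1: lead(21x⁴ + 28x³ − 24x² − 41x − 8) ÷ lead(D) = 21x⁴ ÷ 3x = 7x³. Subtract (7x³)·D = 21x⁴ + 28x³. Remainder: −24x² − 41x − 8.
Step 2: lead(−24x² − 41x − 8) ÷ lead(D) = −24x² ÷ 3x = −8x. Subtract (−8x)·D = −24x² − 32x. Remainder: −9x − 8.
Step 3: lead(−9x − 8) ÷ lead(D) = −9x ÷ 3x = −3. Subtract (−3)·D = −9x − 12. Remainder: 4.

R(x) = 4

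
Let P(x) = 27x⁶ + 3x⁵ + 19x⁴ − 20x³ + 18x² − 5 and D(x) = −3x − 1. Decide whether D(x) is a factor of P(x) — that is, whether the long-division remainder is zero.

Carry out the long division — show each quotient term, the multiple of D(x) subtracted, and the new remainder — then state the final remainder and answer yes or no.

Step 1: lead(27x⁶ + 3x⁵ + 19x⁴ − 20x³ + 18x² − 5) ÷ lead(D) = 27x⁶ ÷ −3x = −9x⁵. Subtract (−9x⁵)·D = 27x⁶ + 9x⁵. Remainder: −6x⁵ + 19x⁴ − 20x³ + 18x² − 5.
Step 2: lead(−6x⁵ + 19x⁴ − 20x³ + 18x² − 5) ÷ lead(D) = −6x⁵ ÷ −3x = 2x⁴. Subtract (2x⁴)·D = −6x⁵ − 2x⁴. Remainder: 21x⁴ − 20x³ + 18x² − 5.
Step 3: lead(21x⁴ − 20x³ + 18x² − 5) ÷ lead(D) = 21x⁴ ÷ −3x = −7x³. Subtract (−7x³)·D = 21x⁴ + 7x³. Remainder: −27x³ + 18x² − 5.
Step 4: lead(−27x³ + 18x² − 5) ÷ lead(D) = −27x³ ÷ −3x = 9x². Subtract (9x²)·D = −27x³ − 9x². Remainder: 27x² − 5.
Step 5: lead(27x² − 5) ÷ lead(D) = 27x² ÷ −3x = −9x. Subtract (−9x)·D = 27x² + 9x. Remainder: −9x − 5.
Step 6: lead(−9x − 5) ÷ lead(D) = −9x ÷ −3x = 3. Subtract (3)·D = −9x − 3. Remainder: −2.

R(x) = −2, so D(x) is not a factor of P(x). no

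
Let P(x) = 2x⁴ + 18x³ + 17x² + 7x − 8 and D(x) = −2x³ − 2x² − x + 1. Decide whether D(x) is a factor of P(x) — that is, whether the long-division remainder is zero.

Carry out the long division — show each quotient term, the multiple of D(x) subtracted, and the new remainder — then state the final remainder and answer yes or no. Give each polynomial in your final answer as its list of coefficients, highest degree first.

Step 1: lead(2x⁴ + 18x³ + 17x² + 7x − 8) ÷ lead(D) = 2x⁴ ÷ −2x³ = −x. Subtract (−x)·D = 2x⁴ + 2x³ + x² − x. Remainder: 16x³ + 16x² + 8x − 8.
Step 2: lead(16x³ + 16x² + 8x − 8) ÷ lead(D) = 16x³ ÷ −2x³ = −8. Subtract (−8)·D = 16x³ + 16x² + 8x − 8. Remainder: 0.

R = [0], so D(x) is a factor of P(x). yes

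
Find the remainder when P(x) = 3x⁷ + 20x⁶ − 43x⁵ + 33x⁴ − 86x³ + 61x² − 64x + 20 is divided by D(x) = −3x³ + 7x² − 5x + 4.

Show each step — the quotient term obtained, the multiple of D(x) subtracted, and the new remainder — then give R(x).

R(x) = 8x² − 8x + 4

Step 1: lead(3x⁷ + 20x⁶ − 43x⁵ + 33x⁴ − 86x³ + 61x² − 64x + 20) ÷ lead(D) = 3x⁷ ÷ −3x³ = −x⁴. Subtract (−x⁴)·D = 3x⁷ − 7x⁶ + 5x⁵ − 4x⁴. Remainder: 27x⁶ − 48x⁵ + 37x⁴ − 86x³ + 61x² − 64x + 20.
Step 2: lead(27x⁶ − 48x⁵ + 37x⁴ − 86x³ + 61x² − 64x + 20) ÷ lead(D) = 27x⁶ ÷ −3x³ = −9x³. Subtract (−9x³)·D = 27x⁶ − 63x⁵ + 45x⁴ − 36x³. Remainder: 15x⁵ − 8x⁴ − 50x³ + 61x² − 64x + 20.
Step 3: lead(15x⁵ − 8x⁴ − 50x³ + 61x² − 64x + 20) ÷ lead(D) = 15x⁵ ÷ −3x³ = −5x². Subtract (−5x²)·D = 15x⁵ − 35x⁴ + 25x³ − 20x². Remainder: 27x⁴ − 75x³ + 81x² − 64x + 20.
Step 4: lead(27x⁴ − 75x³ + 81x² − 64x + 20) ÷ lead(D) = 27x⁴ ÷ −3x³ = −9x. Subtract (−9x)·D = 27x⁴ − 63x³ + 45x² − 36x. Remainder: −12x³ + 36x² − 28x + 20.
Step 5: lead(−12x³ + 36x² − 28x + 20) ÷ lead(D) = −12x³ ÷ −3x³ = 4. Subtract (4)·D = −12x³ + 28x² − 20x + 16. Remainder: 8x² − 8x + 4.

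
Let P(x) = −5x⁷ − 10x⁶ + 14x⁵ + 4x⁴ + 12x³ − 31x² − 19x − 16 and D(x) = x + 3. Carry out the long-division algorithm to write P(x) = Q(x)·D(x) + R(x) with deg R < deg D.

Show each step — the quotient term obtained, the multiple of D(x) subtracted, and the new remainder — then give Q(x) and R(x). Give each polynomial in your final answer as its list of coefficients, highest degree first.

Q = [-5, 5, -1, 7, -9, -4, -7]; R = [5]

Step 1: lead(−5x⁷ − 10x⁶ + 14x⁵ + 4x⁴ + 12x³ − 31x² − 19x − 16) ÷ lead(D) = −5x⁷ ÷ x = −5x⁶. Subtract (−5x⁶)·D = −5x⁷ − 15x⁶. Remainder: 5x⁶ + 14x⁵ + 4x⁴ + 12x³ − 31x² − 19x − 16.
Step 2: lead(5x⁶ + 14x⁵ + 4x⁴ + 12x³ − 31x² − 19x − 16) ÷ lead(D) = 5x⁶ ÷ x = 5x⁵. Subtract (5x⁵)·D = 5x⁶ + 15x⁵. Remainder: −x⁵ + 4x⁴ + 12x³ − 31x² − 19x − 16.
Step 3: lead(−x⁵ + 4x⁴ + 12x³ − 31x² − 19x − 16) ÷ lead(D) = −x⁵ ÷ x = −x⁴. Subtract (−x⁴)·D = −x⁵ − 3x⁴. Remainder: 7x⁴ + 12x³ − 31x² − 19x − 16.
Step 4: lead(7x⁴ + 12x³ − 31x² − 19x − 16) ÷ lead(D) = 7x⁴ ÷ x = 7x³. Subtract (7x³)·D = 7x⁴ + 21x³. Remainder: −9x³ − 31x² − 19x − 16.
Step 5: lead(−9x³ − 31x² − 19x − 16) ÷ lead(D) = −9x³ ÷ x = −9x². Subtract (−9x²)·D = −9x³ − 27x². Remainder: −4x² − 19x − 16.
Step 6: lead(−4x² − 19x − 16) ÷ lead(D) = −4x² ÷ x = −4x. Subtract (−4x)·D = −4x² − 12x. Remainder: −7x − 16.
Step 7: lead(−7x − 16) ÷ lead(D) = −7x ÷ x = −7. Subtract (−7)·D = −7x − 21. Remainder: 5.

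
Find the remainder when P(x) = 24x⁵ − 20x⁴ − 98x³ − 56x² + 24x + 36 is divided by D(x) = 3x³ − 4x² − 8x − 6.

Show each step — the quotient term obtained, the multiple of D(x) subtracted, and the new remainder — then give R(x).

R(x) = 0

Step 1: lead(24x⁵ − 20x⁴ − 98x³ − 56x² + 24x + 36) ÷ lead(D) = 24x⁵ ÷ 3x³ = 8x². Subtract (8x²)·D = 24x⁵ − 32x⁴ − 64x³ − 48x². Remainder: 12x⁴ − 34x³ − 8x² + 24x + 36.
Step 2: lead(12x⁴ − 34x³ − 8x² + 24x + 36) ÷ lead(D) = 12x⁴ ÷ 3x³ = 4x. Subtract (4x)·D = 12x⁴ − 16x³ − 32x² − 24x. Remainder: −18x³ + 24x² + 48x + 36.
Step 3: lead(−18x³ + 24x² + 48x + 36) ÷ lead(D) = −18x³ ÷ 3x³ = −6. Subtract (−6)·D = −18x³ + 24x² + 48x + 36. Remainder: 0.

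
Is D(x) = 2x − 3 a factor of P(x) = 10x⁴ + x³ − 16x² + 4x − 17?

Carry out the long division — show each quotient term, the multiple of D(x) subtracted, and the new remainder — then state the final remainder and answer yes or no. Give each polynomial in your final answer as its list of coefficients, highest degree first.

Step 1: lead(10x⁴ + x³ − 16x² + 4x − 17) ÷ lead(D) = 10x⁴ ÷ 2x = 5x³. Subtract (5x³)·D = 10x⁴ − 15x³. Remainder: 16x³ − 16x² + 4x − 17.
Step 2: lead(16x³ − 16x² + 4x − 17) ÷ lead(D) = 16x³ ÷ 2x = 8x². Subtract (8x²)·D = 16x³ − 24x². Remainder: 8x² + 4x − 17.
Step 3: lead(8x² + 4x − 17) ÷ lead(D) = 8x² ÷ 2x = 4x. Subtract (4x)·D = 8x² − 12x. Remainder: 16x − 17.
Step 4: lead(16x − 17) ÷ lead(D) = 16x ÷ 2x = 8. Subtract (8)·D = 16x − 24. Remainder: 7.

R = [7], so D(x) is not a factor of P(x). no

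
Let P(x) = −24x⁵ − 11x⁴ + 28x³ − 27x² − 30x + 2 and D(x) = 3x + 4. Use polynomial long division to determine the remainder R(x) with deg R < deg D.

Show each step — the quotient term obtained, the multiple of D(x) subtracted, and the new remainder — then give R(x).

Step 1: lead(−24x⁵ − 11x⁴ + 28x³ − 27x² − 30x + 2) ÷ lead(D) = −24x⁵ ÷ 3x = −8x⁴. Subtract (−8x⁴)·D = −24x⁵ − 32x⁴. Remainder: 21x⁴ + 28x³ − 27x² − 30x + 2.
Step 2: lead(21x⁴ + 28x³ − 27x² − 30x + 2) ÷ lead(D) = 21x⁴ ÷ 3x = 7x³. Subtract (7x³)·D = 21x⁴ + 28x³. Remainder: −27x² − 30x + 2.
Step 3: lead(−27x² − 30x + 2) ÷ lead(D) = −27x² ÷ 3x = −9x. Subtract (−9x)·D = −27x² − 36x. Remainder: 6x + 2.
Step 4: lead(6x + 2) ÷ lead(D) = 6x ÷ 3x = 2. Subtract (2)·D = 6x + 8. Remainder: −6.

R(x) = −6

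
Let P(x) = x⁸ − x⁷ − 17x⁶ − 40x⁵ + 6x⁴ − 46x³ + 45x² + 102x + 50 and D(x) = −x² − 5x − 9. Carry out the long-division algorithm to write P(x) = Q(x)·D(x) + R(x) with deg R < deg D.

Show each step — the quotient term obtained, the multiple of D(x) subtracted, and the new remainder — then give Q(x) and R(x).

Step 1: lead(x⁸ − x⁷ − 17x⁶ − 40x⁵ + 6x⁴ − 46x³ + 45x² + 102x + 50) ÷ lead(D) = x⁸ ÷ −x² = −x⁶. Subtract (−x⁶)·D = x⁸ + 5x⁷ + 9x⁶. Remainder: −6x⁷ − 26x⁶ − 40x⁵ + 6x⁴ − 46x³ + 45x² + 102x + 50.
Step 2: lead(−6x⁷ − 26x⁶ − 40x⁵ + 6x⁴ − 46x³ + 45x² + 102x + 50) ÷ lead(D) = −6x⁷ ÷ −x² = 6x⁵. Subtract (6x⁵)·D = −6x⁷ − 30x⁶ − 54x⁵. Remainder: 4x⁶ + 14x⁵ + 6x⁴ − 46x³ + 45x² + 102x + 50.
Step 3: lead(4x⁶ + 14x⁵ + 6x⁴ − 46x³ + 45x² + 102x + 50) ÷ lead(D) = 4x⁶ ÷ −x² = −4x⁴. Subtract (−4x⁴)·D = 4x⁶ + 20x⁵ + 36x⁴. Remainder: −6x⁵ − 30x⁴ − 46x³ + 45x² + 102x + 50.
Step 4: lead(−6x⁵ − 30x⁴ − 46x³ + 45x² + 102x + 50) ÷ lead(D) = −6x⁵ ÷ −x² = 6x³. Subtract (6x³)·D = −6x⁵ − 30x⁴ − 54x³. Remainder: 8x³ + 45x² + 102x + 50.
Step 5: lead(8x³ + 45x² + 102x + 50) ÷ lead(D) = 8x³ ÷ −x² = −8x. Subtract (−8x)·D = 8x³ + 40x² + 72x. Remainder: 5x² + 30x + 50.
Step 6: lead(5x² + 30x + 50) ÷ lead(D) = 5x² ÷ −x² = −5. Subtract (−5)·D = 5x² + 25x + 45. Remainder: 5x + 5.

Q(x) = −x⁶ + 6x⁵ − 4x⁴ + 6x³ − 8x − 5; R(x) = 5x + 5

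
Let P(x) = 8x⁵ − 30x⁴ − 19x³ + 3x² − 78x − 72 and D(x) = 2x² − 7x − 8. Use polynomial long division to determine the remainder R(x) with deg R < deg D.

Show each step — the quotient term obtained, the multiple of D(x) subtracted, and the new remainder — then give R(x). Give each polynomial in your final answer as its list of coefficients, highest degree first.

Step 1: lead(8x⁵ − 30x⁴ − 19x³ + 3x² − 78x − 72) ÷ lead(D) = 8x⁵ ÷ 2x² = 4x³. Subtract (4x³)·D = 8x⁵ − 28x⁴ − 32x³. Remainder: −2x⁴ + 13x³ + 3x² − 78x − 72.
Step 2: lead(−2x⁴ + 13x³ + 3x² − 78x − 72) ÷ lead(D) = −2x⁴ ÷ 2x² = −x². Subtract (−x²)·D = −2x⁴ + 7x³ + 8x². Remainder: 6x³ − 5x² − 78x − 72.
Step 3: lead(6x³ − 5x² − 78x − 72) ÷ lead(D) = 6x³ ÷ 2x² = 3x. Subtract (3x)·D = 6x³ − 21x² − 24x. Remainder: 16x² − 54x − 72.
Step 4: lead(16x² − 54x − 72) ÷ lead(D) = 16x² ÷ 2x² = 8. Subtract (8)·D = 16x² − 56x − 64. Remainder: 2x − 8.

R = [2, -8]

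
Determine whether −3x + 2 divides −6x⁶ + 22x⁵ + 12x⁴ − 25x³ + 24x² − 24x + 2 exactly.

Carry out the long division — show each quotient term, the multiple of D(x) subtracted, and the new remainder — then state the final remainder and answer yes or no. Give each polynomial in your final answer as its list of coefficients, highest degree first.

R = [-6], so D(x) is not a factor of P(x). no

Step 1: lead(−6x⁶ + 22x⁵ + 12x⁴ − 25x³ + 24x² − 24x + 2) ÷ lead(D) = −6x⁶ ÷ −3x = 2x⁵. Subtract (2x⁵)·D = −6x⁶ + 4x⁵. Remainder: 18x⁵ + 12x⁴ − 25x³ + 24x² − 24x + 2.
Step 2: lead(18x⁵ + 12x⁴ − 25x³ + 24x² − 24x + 2) ÷ lead(D) = 18x⁵ ÷ −3x = −6x⁴. Subtract (−6x⁴)·D = 18x⁵ − 12x⁴. Remainder: 24x⁴ − 25x³ + 24x² − 24x + 2.
Step 3: lead(24x⁴ − 25x³ + 24x² − 24x + 2) ÷ lead(D) = 24x⁴ ÷ −3x = −8x³. Subtract (−8x³)·D = 24x⁴ − 16x³. Remainder: −9x³ + 24x² − 24x + 2.
Step 4: lead(−9x³ + 24x² − 24x + 2) ÷ lead(D) = −9x³ ÷ −3x = 3x². Subtract (3x²)·D = −9x³ + 6x². Remainder: 18x² − 24x + 2.
Step 5: lead(18x² − 24x + 2) ÷ lead(D) = 18x² ÷ −3x = −6x. Subtract (−6x)·D = 18x² − 12x. Remainder: −12x + 2.
Step 6: lead(−12x + 2) ÷ lead(D) = −12x ÷ −3x = 4. Subtract (4)·D = −12x + 8. Remainder: −6.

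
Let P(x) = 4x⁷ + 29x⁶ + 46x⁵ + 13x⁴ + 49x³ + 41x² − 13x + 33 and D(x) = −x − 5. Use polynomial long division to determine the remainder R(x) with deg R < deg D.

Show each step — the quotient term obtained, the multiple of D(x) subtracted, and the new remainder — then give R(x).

R(x) = −2

Step 1: lead(4x⁷ + 29x⁶ + 46x⁵ + 13x⁴ + 49x³ + 41x² − 13x + 33) ÷ lead(D) = 4x⁷ ÷ −x = −4x⁶. Subtract (−4x⁶)·D = 4x⁷ + 20x⁶. Remainder: 9x⁶ + 46x⁵ + 13x⁴ + 49x³ + 41x² − 13x + 33.
Step 2: lead(9x⁶ + 46x⁵ + 13x⁴ + 49x³ + 41x² − 13x + 33) ÷ lead(D) = 9x⁶ ÷ −x = −9x⁵. Subtract (−9x⁵)·D = 9x⁶ + 45x⁵. Remainder: x⁵ + 13x⁴ + 49x³ + 41x² − 13x + 33.
Step 3: lead(x⁵ + 13x⁴ + 49x³ + 41x² − 13x + 33) ÷ lead(D) = x⁵ ÷ −x = −x⁴. Subtract (−x⁴)·D = x⁵ + 5x⁴. Remainder: 8x⁴ + 49x³ + 41x² − 13x + 33.
Step 4: lead(8x⁴ + 49x³ + 41x² − 13x + 33) ÷ lead(D) = 8x⁴ ÷ −x = −8x³. Subtract (−8x³)·D = 8x⁴ + 40x³. Remainder: 9x³ + 41x² − 13x + 33.
Step 5: lead(9x³ + 41x² − 13x + 33) ÷ lead(D) = 9x³ ÷ −x = −9x². Subtract (−9x²)·D = 9x³ + 45x². Remainder: −4x² − 13x + 33.
Step 6: lead(−4x² − 13x + 33) ÷ lead(D) = −4x² ÷ −x = 4x. Subtract (4x)·D = −4x² − 20x. Remainder: 7x + 33.
Step 7: lead(7x + 33) ÷ lead(D) = 7x ÷ −x = −7. Subtract (−7)·D = 7x + 35. Remainder: −2.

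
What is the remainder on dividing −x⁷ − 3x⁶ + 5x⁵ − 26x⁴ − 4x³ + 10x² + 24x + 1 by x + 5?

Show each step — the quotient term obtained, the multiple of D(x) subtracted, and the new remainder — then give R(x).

R(x) = 6

Step 1: lead(−x⁷ − 3x⁶ + 5x⁵ − 26x⁴ − 4x³ + 10x² + 24x + 1) ÷ lead(D) = −x⁷ ÷ x = −x⁶. Subtract (−x⁶)·D = −x⁷ − 5x⁶. Remainder: 2x⁶ + 5x⁵ − 26x⁴ − 4x³ + 10x² + 24x + 1.
Step 2: lead(2x⁶ + 5x⁵ − 26x⁴ − 4x³ + 10x² + 24x + 1) ÷ lead(D) = 2x⁶ ÷ x = 2x⁵. Subtract (2x⁵)·D = 2x⁶ + 10x⁵. Remainder: −5x⁵ − 26x⁴ − 4x³ + 10x² + 24x + 1.
Step 3: lead(−5x⁵ − 26x⁴ − 4x³ + 10x² + 24x + 1) ÷ lead(D) = −5x⁵ ÷ x = −5x⁴. Subtract (−5x⁴)·D = −5x⁵ − 25x⁴. Remainder: −x⁴ − 4x³ + 10x² + 24x + 1.
Step 4: lead(−x⁴ − 4x³ + 10x² + 24x + 1) ÷ lead(D) = −x⁴ ÷ x = −x³. Subtract (−x³)·D = −x⁴ − 5x³. Remainder: x³ + 10x² + 24x + 1.
Step 5: lead(x³ + 10x² + 24x + 1) ÷ lead(D) = x³ ÷ x = x². Subtract (x²)·D = x³ + 5x². Remainder: 5x² + 24x + 1.
Step 6: lead(5x² + 24x + 1) ÷ lead(D) = 5x² ÷ x = 5x. Subtract (5x)·D = 5x² + 25x. Remainder: −x + 1.
Step 7: lead(−x + 1) ÷ lead(D) = −x ÷ x = −1. Subtract (−1)·D = −x − 5. Remainder: 6.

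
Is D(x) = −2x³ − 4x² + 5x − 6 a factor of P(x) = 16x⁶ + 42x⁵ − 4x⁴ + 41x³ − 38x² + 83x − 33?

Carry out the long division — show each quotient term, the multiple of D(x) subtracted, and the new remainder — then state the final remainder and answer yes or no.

R(x) = 9, so D(x) is not a factor of P(x). no

Step 1: lead(16x⁶ + 42x⁵ − 4x⁴ + 41x³ − 38x² + 83x − 33) ÷ lead(D) = 16x⁶ ÷ −2x³ = −8x³. Subtract (−8x³)·D = 16x⁶ + 32x⁵ − 40x⁴ + 48x³. Remainder: 10x⁵ + 36x⁴ − 7x³ − 38x² + 83x − 33.
Step 2: lead(10x⁵ + 36x⁴ − 7x³ − 38x² + 83x − 33) ÷ lead(D) = 10x⁵ ÷ −2x³ = −5x². Subtract (−5x²)·D = 10x⁵ + 20x⁴ − 25x³ + 30x². Remainder: 16x⁴ + 18x³ − 68x² + 83x − 33.
Step 3: lead(16x⁴ + 18x³ − 68x² + 83x − 33) ÷ lead(D) = 16x⁴ ÷ −2x³ = −8x. Subtract (−8x)·D = 16x⁴ + 32x³ − 40x² + 48x. Remainder: −14x³ − 28x² + 35x − 33.
Step 4: lead(−14x³ − 28x² + 35x − 33) ÷ lead(D) = −14x³ ÷ −2x³ = 7. Subtract (7)·D = −14x³ − 28x² + 35x − 42. Remainder: 9.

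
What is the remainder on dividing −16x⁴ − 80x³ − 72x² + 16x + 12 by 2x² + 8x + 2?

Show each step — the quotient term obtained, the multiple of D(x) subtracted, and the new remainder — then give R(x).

Step 1: lead(−16x⁴ − 80x³ − 72x² + 16x + 12) ÷ lead(D) = −16x⁴ ÷ 2x² = −8x². Subtract (−8x²)·D = −16x⁴ − 64x³ − 16x². Remainder: −16x³ − 56x² + 16x + 12.
Step 2: lead(−16x³ − 56x² + 16x + 12) ÷ lead(D) = −16x³ ÷ 2x² = −8x. Subtract (−8x)·D = −16x³ − 64x² − 16x. Remainder: 8x² + 32x + 12.
Step 3: lead(8x² + 32x + 12) ÷ lead(D) = 8x² ÷ 2x² = 4. Subtract (4)·D = 8x² + 32x + 8. Remainder: 4.

R(x) = 4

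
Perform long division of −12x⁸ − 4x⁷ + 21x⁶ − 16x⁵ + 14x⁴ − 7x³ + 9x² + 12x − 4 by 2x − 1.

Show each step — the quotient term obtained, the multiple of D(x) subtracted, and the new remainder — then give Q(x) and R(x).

Step 1: lead(−12x⁸ − 4x⁷ + 21x⁶ − 16x⁵ + 14x⁴ − 7x³ + 9x² + 12x − 4) ÷ lead(D) = −12x⁸ ÷ 2x = −6x⁷. Subtract (−6x⁷)·D = −12x⁸ + 6x⁷. Remainder: −10x⁷ + 21x⁶ − 16x⁵ + 14x⁴ − 7x³ + 9x² + 12x − 4.
Step 2: lead(−10x⁷ + 21x⁶ − 16x⁵ + 14x⁴ − 7x³ + 9x² + 12x − 4) ÷ lead(D) = −10x⁷ ÷ 2x = −5x⁶. Subtract (−5x⁶)·D = −10x⁷ + 5x⁶. Remainder: 16x⁶ − 16x⁵ + 14x⁴ − 7x³ + 9x² + 12x − 4.
Step 3: lead(16x⁶ − 16x⁵ + 14x⁴ − 7x³ + 9x² + 12x − 4) ÷ lead(D) = 16x⁶ ÷ 2x = 8x⁵. Subtract (8x⁵)·D = 16x⁶ − 8x⁵. Remainder: −8x⁵ + 14x⁴ − 7x³ + 9x² + 12x − 4.
Step 4: lead(−8x⁵ + 14x⁴ − 7x³ + 9x² + 12x − 4) ÷ lead(D) = −8x⁵ ÷ 2x = −4x⁴. Subtract (−4x⁴)·D = −8x⁵ + 4x⁴. Remainder: 10x⁴ − 7x³ + 9x² + 12x − 4.
Step 5: lead(10x⁴ − 7x³ + 9x² + 12x − 4) ÷ lead(D) = 10x⁴ ÷ 2x = 5x³. Subtract (5x³)·D = 10x⁴ − 5x³. Remainder: −2x³ + 9x² + 12x − 4.
Step 6: lead(−2x³ + 9x² + 12x − 4) ÷ lead(D) = −2x³ ÷ 2x = −x². Subtract (−x²)·D = −2x³ + x². Remainder: 8x² + 12x − 4.
Step 7: lead(8x² + 12x − 4) ÷ lead(D) = 8x² ÷ 2x = 4x. Subtract (4x)·D = 8x² − 4x. Remainder: 16x − 4.
Step 8: lead(16x − 4) ÷ lead(D) = 16x ÷ 2x = 8. Subtract (8)·D = 16x − 8. Remainder: 4.

Q(x) = −6x⁷ − 5x⁶ + 8x⁵ − 4x⁴ + 5x³ − x² + 4x + 8; R(x) = 4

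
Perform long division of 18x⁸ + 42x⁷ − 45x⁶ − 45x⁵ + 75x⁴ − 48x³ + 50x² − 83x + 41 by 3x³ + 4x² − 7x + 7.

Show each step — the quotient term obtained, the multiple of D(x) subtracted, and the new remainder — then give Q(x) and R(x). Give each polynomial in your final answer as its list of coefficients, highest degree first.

Step 1: lead(18x⁸ + 42x⁷ − 45x⁶ − 45x⁵ + 75x⁴ − 48x³ + 50x² − 83x + 41) ÷ lead(D) = 18x⁸ ÷ 3x³ = 6x⁵. Subtract (6x⁵)·D = 18x⁸ + 24x⁷ − 42x⁶ + 42x⁵. Remainder: 18x⁷ − 3x⁶ − 87x⁵ + 75x⁴ − 48x³ + 50x² − 83x + 41.
Step 2: lead(18x⁷ − 3x⁶ − 87x⁵ + 75x⁴ − 48x³ + 50x² − 83x + 41) ÷ lead(D) = 18x⁷ ÷ 3x³ = 6x⁴. Subtract (6x⁴)·D = 18x⁷ + 24x⁶ − 42x⁵ + 42x⁴. Remainder: −27x⁶ − 45x⁵ + 33x⁴ − 48x³ + 50x² − 83x + 41.
Step 3: lead(−27x⁶ − 45x⁵ + 33x⁴ − 48x³ + 50x² − 83x + 41) ÷ lead(D) = −27x⁶ ÷ 3x³ = −9x³. Subtract (−9x³)·D = −27x⁶ − 36x⁵ + 63x⁴ − 63x³. Remainder: −9x⁵ − 30x⁴ + 15x³ + 50x² − 83x + 41.
Step 4: lead(−9x⁵ − 30x⁴ + 15x³ + 50x² − 83x + 41) ÷ lead(D) = −9x⁵ ÷ 3x³ = −3x². Subtract (−3x²)·D = −9x⁵ − 12x⁴ + 21x³ − 21x². Remainder: −18x⁴ − 6x³ + 71x² − 83x + 41.
Step 5: lead(−18x⁴ − 6x³ + 71x² − 83x + 41) ÷ lead(D) = −18x⁴ ÷ 3x³ = −6x. Subtract (−6x)·D = −18x⁴ − 24x³ + 42x² − 42x. Remainder: 18x³ + 29x² − 41x + 41.
Step 6: lead(18x³ + 29x² − 41x + 41) ÷ lead(D) = 18x³ ÷ 3x³ = 6. Subtract (6)·D = 18x³ + 24x² − 42x + 42. Remainder: 5x² + x − 1.

Q = [6, 6, -9, -3, -6, 6]; R = [5, 1, -1]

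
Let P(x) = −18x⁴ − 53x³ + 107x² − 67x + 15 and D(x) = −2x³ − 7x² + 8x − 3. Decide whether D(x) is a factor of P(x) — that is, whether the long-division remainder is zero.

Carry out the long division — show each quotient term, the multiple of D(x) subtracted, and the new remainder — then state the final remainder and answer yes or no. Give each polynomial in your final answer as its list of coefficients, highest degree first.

Step 1: lead(−18x⁴ − 53x³ + 107x² − 67x + 15) ÷ lead(D) = −18x⁴ ÷ −2x³ = 9x. Subtract (9x)·D = −18x⁴ − 63x³ + 72x² − 27x. Remainder: 10x³ + 35x² − 40x + 15.
Step 2: lead(10x³ + 35x² − 40x + 15) ÷ lead(D) = 10x³ ÷ −2x³ = −5. Subtract (−5)·D = 10x³ + 35x² − 40x + 15. Remainder: 0.

R = [0], so D(x) is a factor of P(x). yes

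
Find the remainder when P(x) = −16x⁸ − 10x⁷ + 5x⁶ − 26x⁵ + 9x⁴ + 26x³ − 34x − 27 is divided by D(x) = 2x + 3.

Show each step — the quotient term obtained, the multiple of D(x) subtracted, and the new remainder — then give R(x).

R(x) = −3

Step 1: lead(−16x⁸ − 10x⁷ + 5x⁶ − 26x⁵ + 9x⁴ + 26x³ − 34x − 27) ÷ lead(D) = −16x⁸ ÷ 2x = −8x⁷. Subtract (−8x⁷)·D = −16x⁸ − 24x⁷. Remainder: 14x⁷ + 5x⁶ − 26x⁵ + 9x⁴ + 26x³ − 34x − 27.
Step 2: lead(14x⁷ + 5x⁶ − 26x⁵ + 9x⁴ + 26x³ − 34x − 27) ÷ lead(D) = 14x⁷ ÷ 2x = 7x⁶. Subtract (7x⁶)·D = 14x⁷ + 21x⁶. Remainder: −16x⁶ − 26x⁵ + 9x⁴ + 26x³ − 34x − 27.
Step 3: lead(−16x⁶ − 26x⁵ + 9x⁴ + 26x³ − 34x − 27) ÷ lead(D) = −16x⁶ ÷ 2x = −8x⁵. Subtract (−8x⁵)·D = −16x⁶ − 24x⁵. Remainder: −2x⁵ + 9x⁴ + 26x³ − 34x − 27.
Step 4: lead(−2x⁵ + 9x⁴ + 26x³ − 34x − 27) ÷ lead(D) = −2x⁵ ÷ 2x = −x⁴. Subtract (−x⁴)·D = −2x⁵ − 3x⁴. Remainder: 12x⁴ + 26x³ − 34x − 27.
Step 5: lead(12x⁴ + 26x³ − 34x − 27) ÷ lead(D) = 12x⁴ ÷ 2x = 6x³. Subtract (6x³)·D = 12x⁴ + 18x³. Remainder: 8x³ − 34x − 27.
Step 6: lead(8x³ − 34x − 27) ÷ lead(D) = 8x³ ÷ 2x = 4x². Subtract (4x²)·D = 8x³ + 12x². Remainder: −12x² − 34x − 27.
Step 7: lead(−12x² − 34x − 27) ÷ lead(D) = −12x² ÷ 2x = −6x. Subtract (−6x)·D = −12x² − 18x. Remainder: −16x − 27.
Step 8: lead(−16x − 27) ÷ lead(D) = −16x ÷ 2x = −8. Subtract (−8)·D = −16x − 24. Remainder: −3.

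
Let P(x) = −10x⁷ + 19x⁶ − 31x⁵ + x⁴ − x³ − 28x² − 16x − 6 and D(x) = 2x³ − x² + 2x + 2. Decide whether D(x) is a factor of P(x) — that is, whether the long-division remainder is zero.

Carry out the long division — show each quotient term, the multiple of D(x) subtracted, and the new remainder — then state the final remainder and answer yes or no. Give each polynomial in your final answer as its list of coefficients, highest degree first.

Step 1: lead(−10x⁷ + 19x⁶ − 31x⁵ + x⁴ − x³ − 28x² − 16x − 6) ÷ lead(D) = −10x⁷ ÷ 2x³ = −5x⁴. Subtract (−5x⁴)·D = −10x⁷ + 5x⁶ − 10x⁵ − 10x⁴. Remainder: 14x⁶ − 21x⁵ + 11x⁴ − x³ − 28x² − 16x − 6.
Step 2: lead(14x⁶ − 21x⁵ + 11x⁴ − x³ − 28x² − 16x − 6) ÷ lead(D) = 14x⁶ ÷ 2x³ = 7x³. Subtract (7x³)·D = 14x⁶ − 7x⁵ + 14x⁴ + 14x³. Remainder: −14x⁵ − 3x⁴ − 15x³ − 28x² − 16x − 6.
Step 3: lead(−14x⁵ − 3x⁴ − 15x³ − 28x² − 16x − 6) ÷ lead(D) = −14x⁵ ÷ 2x³ = −7x². Subtract (−7x²)·D = −14x⁵ + 7x⁴ − 14x³ − 14x². Remainder: −10x⁴ − x³ − 14x² − 16x − 6.
Step 4: lead(−10x⁴ − x³ − 14x² − 16x − 6) ÷ lead(D) = −10x⁴ ÷ 2x³ = −5x. Subtract (−5x)·D = −10x⁴ + 5x³ − 10x² − 10x. Remainder: −6x³ − 4x² − 6x − 6.
Step 5: lead(−6x³ − 4x² − 6x − 6) ÷ lead(D) = −6x³ ÷ 2x³ = −3. Subtract (−3)·D = −6x³ + 3x² − 6x − 6. Remainder: −7x².

R = [-7, 0, 0], so D(x) is not a factor of P(x). no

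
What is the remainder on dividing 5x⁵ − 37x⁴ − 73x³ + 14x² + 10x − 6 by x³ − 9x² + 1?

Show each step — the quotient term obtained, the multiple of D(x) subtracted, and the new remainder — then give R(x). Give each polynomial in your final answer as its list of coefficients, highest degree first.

R = [2, -5]

Step 1: lead(5x⁵ − 37x⁴ − 73x³ + 14x² + 10x − 6) ÷ lead(D) = 5x⁵ ÷ x³ = 5x². Subtract (5x²)·D = 5x⁵ − 45x⁴ + 5x². Remainder: 8x⁴ − 73x³ + 9x² + 10x − 6.
Step 2: lead(8x⁴ − 73x³ + 9x² + 10x − 6) ÷ lead(D) = 8x⁴ ÷ x³ = 8x. Subtract (8x)·D = 8x⁴ − 72x³ + 8x. Remainder: −x³ + 9x² + 2x − 6.
Step 3: lead(−x³ + 9x² + 2x − 6) ÷ lead(D) = −x³ ÷ x³ = −1. Subtract (−1)·D = −x³ + 9x² − 1. Remainder: 2x − 5.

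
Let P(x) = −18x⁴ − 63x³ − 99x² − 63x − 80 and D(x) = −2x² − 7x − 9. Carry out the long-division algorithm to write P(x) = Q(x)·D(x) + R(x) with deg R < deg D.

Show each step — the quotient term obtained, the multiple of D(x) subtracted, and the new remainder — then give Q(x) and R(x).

Step 1: lead(−18x⁴ − 63x³ − 99x² − 63x − 80) ÷ lead(D) = −18x⁴ ÷ −2x² = 9x². Subtract (9x²)·D = −18x⁴ − 63x³ − 81x². Remainder: −18x² − 63x − 80.
Step 2: lead(−18x² − 63x − 80) ÷ lead(D) = −18x² ÷ −2x² = 9. Subtract (9)·D = −18x² − 63x − 81. Remainder: 1.

Q(x) = 9x² + 9; R(x) = 1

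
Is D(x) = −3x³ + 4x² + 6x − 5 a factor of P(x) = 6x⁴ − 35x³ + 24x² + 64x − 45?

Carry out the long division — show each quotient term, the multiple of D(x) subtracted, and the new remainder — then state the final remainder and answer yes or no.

Step 1: lead(6x⁴ − 35x³ + 24x² + 64x − 45) ÷ lead(D) = 6x⁴ ÷ −3x³ = −2x. Subtract (−2x)·D = 6x⁴ − 8x³ − 12x² + 10x. Remainder: −27x³ + 36x² + 54x − 45.
Step 2: lead(−27x³ + 36x² + 54x − 45) ÷ lead(D) = −27x³ ÷ −3x³ = 9. Subtract (9)·D = −27x³ + 36x² + 54x − 45. Remainder: 0.

R(x) = 0, so D(x) is a factor of P(x). yes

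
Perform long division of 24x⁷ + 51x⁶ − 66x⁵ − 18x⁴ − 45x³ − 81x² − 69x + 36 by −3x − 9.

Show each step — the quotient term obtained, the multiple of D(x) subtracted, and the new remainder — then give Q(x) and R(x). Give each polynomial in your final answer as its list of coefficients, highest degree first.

Q = [-8, 7, 1, 3, 6, 9, -4]; R = [0]

Step 1: lead(24x⁷ + 51x⁶ − 66x⁵ − 18x⁴ − 45x³ − 81x² − 69x + 36) ÷ lead(D) = 24x⁷ ÷ −3x = −8x⁶. Subtract (−8x⁶)·D = 24x⁷ + 72x⁶. Remainder: −21x⁶ − 66x⁵ − 18x⁴ − 45x³ − 81x² − 69x + 36.
Step 2: lead(−21x⁶ − 66x⁵ − 18x⁴ − 45x³ − 81x² − 69x + 36) ÷ lead(D) = −21x⁶ ÷ −3x = 7x⁵. Subtract (7x⁵)·D = −21x⁶ − 63x⁵. Remainder: −3x⁵ − 18x⁴ − 45x³ − 81x² − 69x + 36.
Step 3: lead(−3x⁵ − 18x⁴ − 45x³ − 81x² − 69x + 36) ÷ lead(D) = −3x⁵ ÷ −3x = x⁴. Subtract (x⁴)·D = −3x⁵ − 9x⁴. Remainder: −9x⁴ − 45x³ − 81x² − 69x + 36.
Step 4: lead(−9x⁴ − 45x³ − 81x² − 69x + 36) ÷ lead(D) = −9x⁴ ÷ −3x = 3x³. Subtract (3x³)·D = −9x⁴ − 27x³. Remainder: −18x³ − 81x² − 69x + 36.
Step 5: lead(−18x³ − 81x² − 69x + 36) ÷ lead(D) = −18x³ ÷ −3x = 6x². Subtract (6x²)·D = −18x³ − 54x². Remainder: −27x² − 69x + 36.
Step 6: lead(−27x² − 69x + 36) ÷ lead(D) = −27x² ÷ −3x = 9x. Subtract (9x)·D = −27x² − 81x. Remainder: 12x + 36.
Step 7: lead(12x + 36) ÷ lead(D) = 12x ÷ −3x = −4. Subtract (−4)·D = 12x + 36. Remainder: 0.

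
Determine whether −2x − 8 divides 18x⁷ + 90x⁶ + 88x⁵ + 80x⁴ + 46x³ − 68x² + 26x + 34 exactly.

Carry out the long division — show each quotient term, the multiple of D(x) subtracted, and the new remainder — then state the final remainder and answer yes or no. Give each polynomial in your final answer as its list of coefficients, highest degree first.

Step 1: lead(18x⁷ + 90x⁶ + 88x⁵ + 80x⁴ + 46x³ − 68x² + 26x + 34) ÷ lead(D) = 18x⁷ ÷ −2x = −9x⁶. Subtract (−9x⁶)·D = 18x⁷ + 72x⁶. Remainder: 18x⁶ + 88x⁵ + 80x⁴ + 46x³ − 68x² + 26x + 34.
Step 2: lead(18x⁶ + 88x⁵ + 80x⁴ + 46x³ − 68x² + 26x + 34) ÷ lead(D) = 18x⁶ ÷ −2x = −9x⁵. Subtract (−9x⁵)·D = 18x⁶ + 72x⁵. Remainder: 16x⁵ + 80x⁴ + 46x³ − 68x² + 26x + 34.
Step 3: lead(16x⁵ + 80x⁴ + 46x³ − 68x² + 26x + 34) ÷ lead(D) = 16x⁵ ÷ −2x = −8x⁴. Subtract (−8x⁴)·D = 16x⁵ + 64x⁴. Remainder: 16x⁴ + 46x³ − 68x² + 26x + 34.
Step 4: lead(16x⁴ + 46x³ − 68x² + 26x + 34) ÷ lead(D) = 16x⁴ ÷ −2x = −8x³. Subtract (−8x³)·D = 16x⁴ + 64x³. Remainder: −18x³ − 68x² + 26x + 34.
Step 5: lead(−18x³ − 68x² + 26x + 34) ÷ lead(D) = −18x³ ÷ −2x = 9x². Subtract (9x²)·D = −18x³ − 72x². Remainder: 4x² + 26x + 34.
Step 6: lead(4x² + 26x + 34) ÷ lead(D) = 4x² ÷ −2x = −2x. Subtract (−2x)·D = 4x² + 16x. Remainder: 10x + 34.
Step 7: lead(10x + 34) ÷ lead(D) = 10x ÷ −2x = −5. Subtract (−5)·D = 10x + 40. Remainder: −6.

R = [-6], so D(x) is not a factor of P(x). no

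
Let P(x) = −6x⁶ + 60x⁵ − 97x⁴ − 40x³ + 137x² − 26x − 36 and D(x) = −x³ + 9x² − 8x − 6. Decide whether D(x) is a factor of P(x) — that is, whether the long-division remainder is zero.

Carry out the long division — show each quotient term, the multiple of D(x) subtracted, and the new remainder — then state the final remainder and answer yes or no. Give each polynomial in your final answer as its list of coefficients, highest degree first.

R = [-2, 0, 6], so D(x) is not a factor of P(x). no

Step 1: lead(−6x⁶ + 60x⁵ − 97x⁴ − 40x³ + 137x² − 26x − 36) ÷ lead(D) = −6x⁶ ÷ −x³ = 6x³. Subtract (6x³)·D = −6x⁶ + 54x⁵ − 48x⁴ − 36x³. Remainder: 6x⁵ − 49x⁴ − 4x³ + 137x² − 26x − 36.
Step 2: lead(6x⁵ − 49x⁴ − 4x³ + 137x² − 26x − 36) ÷ lead(D) = 6x⁵ ÷ −x³ = −6x². Subtract (−6x²)·D = 6x⁵ − 54x⁴ + 48x³ + 36x². Remainder: 5x⁴ − 52x³ + 101x² − 26x − 36.
Step 3: lead(5x⁴ − 52x³ + 101x² − 26x − 36) ÷ lead(D) = 5x⁴ ÷ −x³ = −5x. Subtract (−5x)·D = 5x⁴ − 45x³ + 40x² + 30x. Remainder: −7x³ + 61x² − 56x − 36.
Step 4: lead(−7x³ + 61x² − 56x − 36) ÷ lead(D) = −7x³ ÷ −x³ = 7. Subtract (7)·D = −7x³ + 63x² − 56x − 42. Remainder: −2x² + 6.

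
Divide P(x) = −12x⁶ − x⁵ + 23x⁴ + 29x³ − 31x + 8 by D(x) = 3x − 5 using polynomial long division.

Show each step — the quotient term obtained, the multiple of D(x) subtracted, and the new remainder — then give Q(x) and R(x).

Q(x) = −4x⁵ − 7x⁴ − 4x³ + 3x² + 5x − 2; R(x) = −2

Step 1: lead(−12x⁶ − x⁵ + 23x⁴ + 29x³ − 31x + 8) ÷ lead(D) = −12x⁶ ÷ 3x = −4x⁵. Subtract (−4x⁵)·D = −12x⁶ + 20x⁵. Remainder: −21x⁵ + 23x⁴ + 29x³ − 31x + 8.
Step 2: lead(−21x⁵ + 23x⁴ + 29x³ − 31x + 8) ÷ lead(D) = −21x⁵ ÷ 3x = −7x⁴. Subtract (−7x⁴)·D = −21x⁵ + 35x⁴. Remainder: −12x⁴ + 29x³ − 31x + 8.
Step 3: lead(−12x⁴ + 29x³ − 31x + 8) ÷ lead(D) = −12x⁴ ÷ 3x = −4x³. Subtract (−4x³)·D = −12x⁴ + 20x³. Remainder: 9x³ − 31x + 8.
Step 4: lead(9x³ − 31x + 8) ÷ lead(D) = 9x³ ÷ 3x = 3x². Subtract (3x²)·D = 9x³ − 15x². Remainder: 15x² − 31x + 8.
Step 5: lead(15x² − 31x + 8) ÷ lead(D) = 15x² ÷ 3x = 5x. Subtract (5x)·D = 15x² − 25x. Remainder: −6x + 8.
Step 6: lead(−6x + 8) ÷ lead(D) = −6x ÷ 3x = −2. Subtract (−2)·D = −6x + 10. Remainder: −2.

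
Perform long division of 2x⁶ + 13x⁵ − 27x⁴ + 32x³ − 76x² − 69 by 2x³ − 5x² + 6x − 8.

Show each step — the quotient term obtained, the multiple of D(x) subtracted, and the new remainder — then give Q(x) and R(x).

Q(x) = x³ + 9x² + 6x + 8; R(x) = −5

Step 1: lead(2x⁶ + 13x⁵ − 27x⁴ + 32x³ − 76x² − 69) ÷ lead(D) = 2x⁶ ÷ 2x³ = x³. Subtract (x³)·D = 2x⁶ − 5x⁵ + 6x⁴ − 8x³. Remainder: 18x⁵ − 33x⁴ + 40x³ − 76x² − 69.
Step 2: lead(18x⁵ − 33x⁴ + 40x³ − 76x² − 69) ÷ lead(D) = 18x⁵ ÷ 2x³ = 9x². Subtract (9x²)·D = 18x⁵ − 45x⁴ + 54x³ − 72x². Remainder: 12x⁴ − 14x³ − 4x² − 69.
Step 3: lead(12x⁴ − 14x³ − 4x² − 69) ÷ lead(D) = 12x⁴ ÷ 2x³ = 6x. Subtract (6x)·D = 12x⁴ − 30x³ + 36x² − 48x. Remainder: 16x³ − 40x² + 48x − 69.
Step 4: lead(16x³ − 40x² + 48x − 69) ÷ lead(D) = 16x³ ÷ 2x³ = 8. Subtract (8)·D = 16x³ − 40x² + 48x − 64. Remainder: −5.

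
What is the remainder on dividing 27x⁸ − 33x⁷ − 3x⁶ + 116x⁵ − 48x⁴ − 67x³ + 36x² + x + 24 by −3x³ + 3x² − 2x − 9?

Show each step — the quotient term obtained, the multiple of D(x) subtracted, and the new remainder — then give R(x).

R(x) = 6x² − 3x + 6

Step 1: lead(27x⁸ − 33x⁷ − 3x⁶ + 116x⁵ − 48x⁴ − 67x³ + 36x² + x + 24) ÷ lead(D) = 27x⁸ ÷ −3x³ = −9x⁵. Subtract (−9x⁵)·D = 27x⁸ − 27x⁷ + 18x⁶ + 81x⁵. Remainder: −6x⁷ − 21x⁶ + 35x⁵ − 48x⁴ − 67x³ + 36x² + x + 24.
Step 2: lead(−6x⁷ − 21x⁶ + 35x⁵ − 48x⁴ − 67x³ + 36x² + x + 24) ÷ lead(D) = −6x⁷ ÷ −3x³ = 2x⁴. Subtract (2x⁴)·D = −6x⁷ + 6x⁶ − 4x⁵ − 18x⁴. Remainder: −27x⁶ + 39x⁵ − 30x⁴ − 67x³ + 36x² + x + 24.
Step 3: lead(−27x⁶ + 39x⁵ − 30x⁴ − 67x³ + 36x² + x + 24) ÷ lead(D) = −27x⁶ ÷ −3x³ = 9x³. Subtract (9x³)·D = −27x⁶ + 27x⁵ − 18x⁴ − 81x³. Remainder: 12x⁵ − 12x⁴ + 14x³ + 36x² + x + 24.
Step 4: lead(12x⁵ − 12x⁴ + 14x³ + 36x² + x + 24) ÷ lead(D) = 12x⁵ ÷ −3x³ = −4x². Subtract (−4x²)·D = 12x⁵ − 12x⁴ + 8x³ + 36x². Remainder: 6x³ + x + 24.
Step 5: lead(6x³ + x + 24) ÷ lead(D) = 6x³ ÷ −3x³ = −2. Subtract (−2)·D = 6x³ − 6x² + 4x + 18. Remainder: 6x² − 3x + 6.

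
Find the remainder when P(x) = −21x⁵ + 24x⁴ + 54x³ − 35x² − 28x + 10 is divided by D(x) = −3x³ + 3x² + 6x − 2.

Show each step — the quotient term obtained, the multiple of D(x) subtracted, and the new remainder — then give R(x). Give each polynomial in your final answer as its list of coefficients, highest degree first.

R = [0]

Step 1: lead(−21x⁵ + 24x⁴ + 54x³ − 35x² − 28x + 10) ÷ lead(D) = −21x⁵ ÷ −3x³ = 7x². Subtract (7x²)·D = −21x⁵ + 21x⁴ + 42x³ − 14x². Remainder: 3x⁴ + 12x³ − 21x² − 28x + 10.
Step 2: lead(3x⁴ + 12x³ − 21x² − 28x + 10) ÷ lead(D) = 3x⁴ ÷ −3x³ = −x. Subtract (−x)·D = 3x⁴ − 3x³ − 6x² + 2x. Remainder: 15x³ − 15x² − 30x + 10.
Step 3: lead(15x³ − 15x² − 30x + 10) ÷ lead(D) = 15x³ ÷ −3x³ = −5. Subtract (−5)·D = 15x³ − 15x² − 30x + 10. Remainder: 0.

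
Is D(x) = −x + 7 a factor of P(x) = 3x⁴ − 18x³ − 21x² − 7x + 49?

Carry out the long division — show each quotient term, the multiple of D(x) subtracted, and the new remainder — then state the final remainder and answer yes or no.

Step 1: lead(3x⁴ − 18x³ − 21x² − 7x + 49) ÷ lead(D) = 3x⁴ ÷ −x = −3x³. Subtract (−3x³)·D = 3x⁴ − 21x³. Remainder: 3x³ − 21x² − 7x + 49.
Step 2: lead(3x³ − 21x² − 7x + 49) ÷ lead(D) = 3x³ ÷ −x = −3x². Subtract (−3x²)·D = 3x³ − 21x². Remainder: −7x + 49.
Step 3: lead(−7x + 49) ÷ lead(D) = −7x ÷ −x = 7. Subtract (7)·D = −7x + 49. Remainder: 0.

R(x) = 0, so D(x) is a factor of P(x). yes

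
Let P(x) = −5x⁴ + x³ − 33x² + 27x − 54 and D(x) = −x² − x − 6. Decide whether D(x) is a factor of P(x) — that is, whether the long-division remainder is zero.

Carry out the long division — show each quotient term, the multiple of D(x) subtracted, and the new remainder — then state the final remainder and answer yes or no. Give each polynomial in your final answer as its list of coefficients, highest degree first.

R = [0], so D(x) is a factor of P(x). yes

Step 1: lead(−5x⁴ + x³ − 33x² + 27x − 54) ÷ lead(D) = −5x⁴ ÷ −x² = 5x². Subtract (5x²)·D = −5x⁴ − 5x³ − 30x². Remainder: 6x³ − 3x² + 27x − 54.
Step 2: lead(6x³ − 3x² + 27x − 54) ÷ lead(D) = 6x³ ÷ −x² = −6x. Subtract (−6x)·D = 6x³ + 6x² + 36x. Remainder: −9x² − 9x − 54.
Step 3: lead(−9x² − 9x − 54) ÷ lead(D) = −9x² ÷ −x² = 9. Subtract (9)·D = −9x² − 9x − 54. Remainder: 0.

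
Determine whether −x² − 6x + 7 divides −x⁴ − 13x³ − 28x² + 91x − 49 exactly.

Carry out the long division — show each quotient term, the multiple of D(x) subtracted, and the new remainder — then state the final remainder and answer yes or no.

Step 1: lead(−x⁴ − 13x³ − 28x² + 91x − 49) ÷ lead(D) = −x⁴ ÷ −x² = x². Subtract (x²)·D = −x⁴ − 6x³ + 7x². Remainder: −7x³ − 35x² + 91x − 49.
Step 2: lead(−7x³ − 35x² + 91x − 49) ÷ lead(D) = −7x³ ÷ −x² = 7x. Subtract (7x)·D = −7x³ − 42x² + 49x. Remainder: 7x² + 42x − 49.
Step 3: lead(7x² + 42x − 49) ÷ lead(D) = 7x² ÷ −x² = −7. Subtract (−7)·D = 7x² + 42x − 49. Remainder: 0.

R(x) = 0, so D(x) is a factor of P(x). yes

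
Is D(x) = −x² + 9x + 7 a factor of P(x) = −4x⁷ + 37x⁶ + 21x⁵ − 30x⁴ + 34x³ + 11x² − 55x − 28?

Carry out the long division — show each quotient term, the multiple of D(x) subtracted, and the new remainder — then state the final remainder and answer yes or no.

Step 1: lead(−4x⁷ + 37x⁶ + 21x⁵ − 30x⁴ + 34x³ + 11x² − 55x − 28) ÷ lead(D) = −4x⁷ ÷ −x² = 4x⁵. Subtract (4x⁵)·D = −4x⁷ + 36x⁶ + 28x⁵. Remainder: x⁶ − 7x⁵ − 30x⁴ + 34x³ + 11x² − 55x − 28.
Step 2: lead(x⁶ − 7x⁵ − 30x⁴ + 34x³ + 11x² − 55x − 28) ÷ lead(D) = x⁶ ÷ −x² = −x⁴. Subtract (−x⁴)·D = x⁶ − 9x⁵ − 7x⁴. Remainder: 2x⁵ − 23x⁴ + 34x³ + 11x² − 55x − 28.
Step 3: lead(2x⁵ − 23x⁴ + 34x³ + 11x² − 55x − 28) ÷ lead(D) = 2x⁵ ÷ −x² = −2x³. Subtract (−2x³)·D = 2x⁵ − 18x⁴ − 14x³. Remainder: −5x⁴ + 48x³ + 11x² − 55x − 28.
Step 4: lead(−5x⁴ + 48x³ + 11x² − 55x − 28) ÷ lead(D) = −5x⁴ ÷ −x² = 5x². Subtract (5x²)·D = −5x⁴ + 45x³ + 35x². Remainder: 3x³ − 24x² − 55x − 28.
Step 5: lead(3x³ − 24x² − 55x − 28) ÷ lead(D) = 3x³ ÷ −x² = −3x. Subtract (−3x)·D = 3x³ − 27x² − 21x. Remainder: 3x² − 34x − 28.
Step 6: lead(3x² − 34x − 28) ÷ lead(D) = 3x² ÷ −x² = −3. Subtract (−3)·D = 3x² − 27x − 21. Remainder: −7x − 7.

R(x) = −7x − 7, so D(x) is not a factor of P(x). no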